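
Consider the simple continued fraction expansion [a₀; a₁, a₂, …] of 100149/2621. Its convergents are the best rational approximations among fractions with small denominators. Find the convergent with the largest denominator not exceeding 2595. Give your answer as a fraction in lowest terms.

6725/176

a_0 = 38: 38/1  (≤ bound)
a_1 = 4: 153/4  (≤ bound)
a_2 = 1: 191/5  (≤ bound)
a_3 = 3: 726/19  (≤ bound)
a_4 = 8: 5999/157  (≤ bound)
a_5 = 1: 6725/176  (≤ bound)
a_6 = 14: 100149/2621  (> 2595, stop)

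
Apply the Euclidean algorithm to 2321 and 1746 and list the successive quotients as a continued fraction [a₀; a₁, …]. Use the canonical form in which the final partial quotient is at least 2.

⌊2321/1746⌋ = 1, remainder 575
⌊1746/575⌋ = 3, remainder 21
⌊575/21⌋ = 27, remainder 8
⌊21/8⌋ = 2, remainder 5
⌊8/5⌋ = 1, remainder 3
⌊5/3⌋ = 1, remainder 2
⌊3/2⌋ = 1, remainder 1
⌊2/1⌋ = 2, remainder 0

[1; 3, 27, 2, 1, 1, 1, 2]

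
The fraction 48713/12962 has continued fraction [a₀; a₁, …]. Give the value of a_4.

Apply division with remainder until the remainder is 0:
48713 ÷ 12962 → quotient 3, remainder 9827
12962 ÷ 9827 → quotient 1, remainder 3135
9827 ÷ 3135 → quotient 3, remainder 422
3135 ÷ 422 → quotient 7, remainder 181
422 ÷ 181 → quotient 2, remainder 60

2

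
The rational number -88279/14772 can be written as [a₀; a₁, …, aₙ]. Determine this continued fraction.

Repeatedly divide and take the remainder:
-88279 = -6·14772 + 353, so a_0 = -6
14772 = 41·353 + 299, so a_1 = 41
353 = 1·299 + 54, so a_2 = 1
299 = 5·54 + 29, so a_3 = 5
54 = 1·29 + 25, so a_4 = 1
29 = 1·25 + 4, so a_5 = 1
25 = 6·4 + 1, so a_6 = 6
4 = 4·1 + 0, so a_7 = 4

[-6; 41, 1, 5, 1, 1, 6, 4]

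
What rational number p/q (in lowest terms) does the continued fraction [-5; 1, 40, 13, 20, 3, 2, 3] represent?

Start with 3.
2 + 1/(3/1) = 2 + 1/3 = 7/3
3 + 1/(7/3) = 3 + 3/7 = 24/7
20 + 1/(24/7) = 20 + 7/24 = 487/24
13 + 1/(487/24) = 13 + 24/487 = 6355/487
40 + 1/(6355/487) = 40 + 487/6355 = 254687/6355
1 + 1/(254687/6355) = 1 + 6355/254687 = 261042/254687
-5 + 1/(261042/254687) = -5 + 254687/261042 = -1050523/261042

-1050523/261042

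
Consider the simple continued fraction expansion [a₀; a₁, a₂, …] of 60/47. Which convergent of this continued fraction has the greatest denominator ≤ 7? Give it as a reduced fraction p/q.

List convergents until the denominator exceeds the bound:
a_0 = 1: 1/1  (≤ bound)
a_1 = 3: 4/3  (≤ bound)
a_2 = 1: 5/4  (≤ bound)
a_3 = 1: 9/7  (≤ bound)
a_4 = 1: 14/11  (> 7, stop)

9/7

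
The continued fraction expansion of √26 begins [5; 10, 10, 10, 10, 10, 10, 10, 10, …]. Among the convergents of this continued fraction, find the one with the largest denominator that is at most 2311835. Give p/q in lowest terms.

5357035/1050601

a_0 = 5: 5/1  (≤ bound)
a_1 = 10: 51/10  (≤ bound)
a_2 = 10: 515/101  (≤ bound)
a_3 = 10: 5201/1020  (≤ bound)
a_4 = 10: 52525/10301  (≤ bound)
a_5 = 10: 530451/104030  (≤ bound)
a_6 = 10: 5357035/1050601  (≤ bound)
a_7 = 10: 54100801/10610040  (> 2311835, stop)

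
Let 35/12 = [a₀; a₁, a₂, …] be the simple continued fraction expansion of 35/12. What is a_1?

1

Run the Euclidean algorithm, recording each quotient:
35 ÷ 12 → quotient 2, remainder 11
12 ÷ 11 → quotient 1, remainder 1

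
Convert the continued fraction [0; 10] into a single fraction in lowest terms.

1/10

Start with 10.
0 + 1/(10/1) = 0 + 1/10 = 1/10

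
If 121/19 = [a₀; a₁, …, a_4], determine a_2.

Apply division with remainder until the remainder is 0:
121 ÷ 19 → quotient 6, remainder 7
19 ÷ 7 → quotient 2, remainder 5
7 ÷ 5 → quotient 1, remainder 2

1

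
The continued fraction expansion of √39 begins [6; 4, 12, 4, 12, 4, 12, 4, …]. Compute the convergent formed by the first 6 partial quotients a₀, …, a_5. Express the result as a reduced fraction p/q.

Use the convergent recurrence hₖ = aₖ·hₖ₋₁ + hₖ₋₂ (and likewise for the denominators kₖ):
a_0 = 6: 6/1
a_1 = 4: 25/4
a_2 = 12: 306/49
a_3 = 4: 1249/200
a_4 = 12: 15294/2449
a_5 = 4: 62425/9996

62425/9996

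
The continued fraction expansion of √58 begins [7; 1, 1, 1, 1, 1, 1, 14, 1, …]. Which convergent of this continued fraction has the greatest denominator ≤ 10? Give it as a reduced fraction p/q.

61/8

List convergents until the denominator exceeds the bound:
a_0 = 7: 7/1  (≤ bound)
a_1 = 1: 8/1  (≤ bound)
a_2 = 1: 15/2  (≤ bound)
a_3 = 1: 23/3  (≤ bound)
a_4 = 1: 38/5  (≤ bound)
a_5 = 1: 61/8  (≤ bound)
a_6 = 1: 99/13  (> 10, stop)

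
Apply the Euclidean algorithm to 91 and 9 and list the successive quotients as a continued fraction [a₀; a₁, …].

⌊91/9⌋ = 10, remainder 1
⌊9/1⌋ = 9, remainder 0

[10; 9]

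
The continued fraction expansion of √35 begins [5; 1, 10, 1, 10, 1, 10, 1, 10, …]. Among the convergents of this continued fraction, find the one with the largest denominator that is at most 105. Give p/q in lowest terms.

71/12

List convergents until the denominator exceeds the bound:
a_0 = 5: 5/1  (≤ bound)
a_1 = 1: 6/1  (≤ bound)
a_2 = 10: 65/11  (≤ bound)
a_3 = 1: 71/12  (≤ bound)
a_4 = 10: 775/131  (> 105, stop)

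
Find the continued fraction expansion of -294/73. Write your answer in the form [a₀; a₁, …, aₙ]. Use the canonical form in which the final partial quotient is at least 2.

-294 = -5·73 + 71, so a_0 = -5
73 = 1·71 + 2, so a_1 = 1
71 = 35·2 + 1, so a_2 = 35
2 = 2·1 + 0, so a_3 = 2

[-5; 1, 35, 2]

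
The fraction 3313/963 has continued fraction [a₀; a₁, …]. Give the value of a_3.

⌊3313/963⌋ = 3, remainder 424
⌊963/424⌋ = 2, remainder 115
⌊424/115⌋ = 3, remainder 79
⌊115/79⌋ = 1, remainder 36

1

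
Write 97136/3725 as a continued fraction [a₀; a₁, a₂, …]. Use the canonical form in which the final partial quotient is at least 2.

[26; 13, 40, 1, 6]

⌊97136/3725⌋ = 26, remainder 286
⌊3725/286⌋ = 13, remainder 7
⌊286/7⌋ = 40, remainder 6
⌊7/6⌋ = 1, remainder 1
⌊6/1⌋ = 6, remainder 0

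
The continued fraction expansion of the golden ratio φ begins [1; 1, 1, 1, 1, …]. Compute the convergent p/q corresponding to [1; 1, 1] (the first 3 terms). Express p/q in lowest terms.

3/2

Work from the innermost term outward:
Start with 1.
1 + 1/(1/1) = 1 + 1/1 = 2/1
1 + 1/(2/1) = 1 + 1/2 = 3/2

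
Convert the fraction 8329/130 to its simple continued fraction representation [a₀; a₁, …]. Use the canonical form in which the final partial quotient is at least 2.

Repeatedly divide and take the remainder:
8329 ÷ 130 → quotient 64, remainder 9
130 ÷ 9 → quotient 14, remainder 4
9 ÷ 4 → quotient 2, remainder 1
4 ÷ 1 → quotient 4, remainder 0

[64; 14, 2, 4]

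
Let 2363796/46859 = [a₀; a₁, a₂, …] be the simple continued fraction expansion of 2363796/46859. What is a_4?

35

⌊2363796/46859⌋ = 50, remainder 20846
⌊46859/20846⌋ = 2, remainder 5167
⌊20846/5167⌋ = 4, remainder 178
⌊5167/178⌋ = 29, remainder 5
⌊178/5⌋ = 35, remainder 3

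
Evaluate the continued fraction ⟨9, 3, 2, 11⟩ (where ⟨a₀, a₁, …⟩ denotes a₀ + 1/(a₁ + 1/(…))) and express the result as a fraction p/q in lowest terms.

743/80

a_0 = 9: 9/1
a_1 = 3: 28/3
a_2 = 2: 65/7
a_3 = 11: 743/80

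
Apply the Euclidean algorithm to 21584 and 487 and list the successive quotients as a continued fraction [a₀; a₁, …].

[44; 3, 8, 4, 1, 3]

Apply division with remainder until the remainder is 0:
⌊21584/487⌋ = 44, remainder 156
⌊487/156⌋ = 3, remainder 19
⌊156/19⌋ = 8, remainder 4
⌊19/4⌋ = 4, remainder 3
⌊4/3⌋ = 1, remainder 1
⌊3/1⌋ = 3, remainder 0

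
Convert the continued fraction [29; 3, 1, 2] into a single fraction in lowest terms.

a_0 = 29: 29/1
a_1 = 3: 88/3
a_2 = 1: 117/4
a_3 = 2: 322/11

322/11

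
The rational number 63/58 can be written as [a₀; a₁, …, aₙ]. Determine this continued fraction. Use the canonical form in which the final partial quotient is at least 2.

63 = 1·58 + 5, so a_0 = 1
58 = 11·5 + 3, so a_1 = 11
5 = 1·3 + 2, so a_2 = 1
3 = 1·2 + 1, so a_3 = 1
2 = 2·1 + 0, so a_4 = 2

[1; 11, 1, 1, 2]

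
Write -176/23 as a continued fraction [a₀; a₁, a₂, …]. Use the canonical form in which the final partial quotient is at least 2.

Apply division with remainder until the remainder is 0:
-176 ÷ 23 → quotient -8, remainder 8
23 ÷ 8 → quotient 2, remainder 7
8 ÷ 7 → quotient 1, remainder 1
7 ÷ 1 → quotient 7, remainder 0

[-8; 2, 1, 7]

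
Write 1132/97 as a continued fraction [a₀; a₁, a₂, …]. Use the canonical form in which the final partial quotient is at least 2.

[11; 1, 2, 32]

Repeatedly divide and take the remainder:
1132 ÷ 97 → quotient 11, remainder 65
97 ÷ 65 → quotient 1, remainder 32
65 ÷ 32 → quotient 2, remainder 1
32 ÷ 1 → quotient 32, remainder 0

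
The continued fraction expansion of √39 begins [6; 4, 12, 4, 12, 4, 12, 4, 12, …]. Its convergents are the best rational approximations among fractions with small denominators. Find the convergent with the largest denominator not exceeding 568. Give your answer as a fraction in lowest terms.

1249/200

a_0 = 6: 6/1  (≤ bound)
a_1 = 4: 25/4  (≤ bound)
a_2 = 12: 306/49  (≤ bound)
a_3 = 4: 1249/200  (≤ bound)
a_4 = 12: 15294/2449  (> 568, stop)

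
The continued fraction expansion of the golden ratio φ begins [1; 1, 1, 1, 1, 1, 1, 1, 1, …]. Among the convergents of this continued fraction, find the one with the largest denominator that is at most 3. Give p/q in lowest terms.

List convergents until the denominator exceeds the bound:
a_0 = 1: 1/1  (≤ bound)
a_1 = 1: 2/1  (≤ bound)
a_2 = 1: 3/2  (≤ bound)
a_3 = 1: 5/3  (≤ bound)
a_4 = 1: 8/5  (> 3, stop)

5/3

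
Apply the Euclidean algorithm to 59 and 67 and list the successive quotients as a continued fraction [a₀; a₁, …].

[0; 1, 7, 2, 1, 2]

59 ÷ 67 → quotient 0, remainder 59
67 ÷ 59 → quotient 1, remainder 8
59 ÷ 8 → quotient 7, remainder 3
8 ÷ 3 → quotient 2, remainder 2
3 ÷ 2 → quotient 1, remainder 1
2 ÷ 1 → quotient 2, remainder 0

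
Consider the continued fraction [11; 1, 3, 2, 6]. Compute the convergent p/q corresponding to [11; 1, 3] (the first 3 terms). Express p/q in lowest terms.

Start with 3.
1 + 1/(3/1) = 1 + 1/3 = 4/3
11 + 1/(4/3) = 11 + 3/4 = 47/4

47/4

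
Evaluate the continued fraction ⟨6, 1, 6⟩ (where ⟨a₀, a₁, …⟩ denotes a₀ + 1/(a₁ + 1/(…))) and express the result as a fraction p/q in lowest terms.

Collapse the nested fraction from the inside out:
Start with 6.
1 + 1/(6/1) = 1 + 1/6 = 7/6
6 + 1/(7/6) = 6 + 6/7 = 48/7

48/7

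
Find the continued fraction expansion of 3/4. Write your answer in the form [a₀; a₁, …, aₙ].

3 = 0·4 + 3, so a_0 = 0
4 = 1·3 + 1, so a_1 = 1
3 = 3·1 + 0, so a_2 = 3

[0; 1, 3]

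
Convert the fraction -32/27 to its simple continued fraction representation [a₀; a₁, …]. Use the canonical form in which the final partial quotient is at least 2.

[-2; 1, 4, 2, 2]

Repeatedly divide and take the remainder:
-32 = -2·27 + 22, so a_0 = -2
27 = 1·22 + 5, so a_1 = 1
22 = 4·5 + 2, so a_2 = 4
5 = 2·2 + 1, so a_3 = 2
2 = 2·1 + 0, so a_4 = 2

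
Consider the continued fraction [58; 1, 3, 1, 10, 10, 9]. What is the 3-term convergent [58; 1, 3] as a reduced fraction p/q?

a_0 = 58: 58/1
a_1 = 1: 59/1
a_2 = 3: 235/4

235/4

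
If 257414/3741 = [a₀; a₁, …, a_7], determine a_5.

3

⌊257414/3741⌋ = 68, remainder 3026
⌊3741/3026⌋ = 1, remainder 715
⌊3026/715⌋ = 4, remainder 166
⌊715/166⌋ = 4, remainder 51
⌊166/51⌋ = 3, remainder 13
⌊51/13⌋ = 3, remainder 12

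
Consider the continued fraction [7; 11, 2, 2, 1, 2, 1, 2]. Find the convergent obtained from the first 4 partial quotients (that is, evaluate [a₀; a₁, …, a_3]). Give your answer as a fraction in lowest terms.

Start with 2.
2 + 1/(2/1) = 2 + 1/2 = 5/2
11 + 1/(5/2) = 11 + 2/5 = 57/5
7 + 1/(57/5) = 7 + 5/57 = 404/57

404/57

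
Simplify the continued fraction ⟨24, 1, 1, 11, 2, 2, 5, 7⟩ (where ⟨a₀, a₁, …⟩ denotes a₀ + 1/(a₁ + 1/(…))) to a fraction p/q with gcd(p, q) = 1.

113287/4620

Collapse the nested fraction from the inside out:
Start with 7.
5 + 1/(7/1) = 5 + 1/7 = 36/7
2 + 1/(36/7) = 2 + 7/36 = 79/36
2 + 1/(79/36) = 2 + 36/79 = 194/79
11 + 1/(194/79) = 11 + 79/194 = 2213/194
1 + 1/(2213/194) = 1 + 194/2213 = 2407/2213
1 + 1/(2407/2213) = 1 + 2213/2407 = 4620/2407
24 + 1/(4620/2407) = 24 + 2407/4620 = 113287/4620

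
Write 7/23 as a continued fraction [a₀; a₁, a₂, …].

Repeatedly divide and take the remainder:
7 ÷ 23 → quotient 0, remainder 7
23 ÷ 7 → quotient 3, remainder 2
7 ÷ 2 → quotient 3, remainder 1
2 ÷ 1 → quotient 2, remainder 0

[0; 3, 3, 2]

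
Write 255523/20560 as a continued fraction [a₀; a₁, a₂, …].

⌊255523/20560⌋ = 12, remainder 8803
⌊20560/8803⌋ = 2, remainder 2954
⌊8803/2954⌋ = 2, remainder 2895
⌊2954/2895⌋ = 1, remainder 59
⌊2895/59⌋ = 49, remainder 4
⌊59/4⌋ = 14, remainder 3
⌊4/3⌋ = 1, remainder 1
⌊3/1⌋ = 3, remainder 0

[12; 2, 2, 1, 49, 14, 1, 3]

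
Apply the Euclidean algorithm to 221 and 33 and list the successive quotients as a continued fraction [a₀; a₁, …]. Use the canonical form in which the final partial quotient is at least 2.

[6; 1, 2, 3, 3]

Apply division with remainder until the remainder is 0:
221 = 6·33 + 23, so a_0 = 6
33 = 1·23 + 10, so a_1 = 1
23 = 2·10 + 3, so a_2 = 2
10 = 3·3 + 1, so a_3 = 3
3 = 3·1 + 0, so a_4 = 3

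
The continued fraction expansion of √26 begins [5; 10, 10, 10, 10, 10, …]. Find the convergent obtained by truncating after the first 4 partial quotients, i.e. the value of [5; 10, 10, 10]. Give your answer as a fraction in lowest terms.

a_0 = 5: 5/1
a_1 = 10: 51/10
a_2 = 10: 515/101
a_3 = 10: 5201/1020

5201/1020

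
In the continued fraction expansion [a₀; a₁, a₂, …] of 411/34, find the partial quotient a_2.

Run the Euclidean algorithm, recording each quotient:
⌊411/34⌋ = 12, remainder 3
⌊34/3⌋ = 11, remainder 1
⌊3/1⌋ = 3, remainder 0

3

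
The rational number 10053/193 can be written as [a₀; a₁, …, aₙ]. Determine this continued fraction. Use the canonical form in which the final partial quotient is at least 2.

10053 ÷ 193 → quotient 52, remainder 17
193 ÷ 17 → quotient 11, remainder 6
17 ÷ 6 → quotient 2, remainder 5
6 ÷ 5 → quotient 1, remainder 1
5 ÷ 1 → quotient 5, remainder 0

[52; 11, 2, 1, 5]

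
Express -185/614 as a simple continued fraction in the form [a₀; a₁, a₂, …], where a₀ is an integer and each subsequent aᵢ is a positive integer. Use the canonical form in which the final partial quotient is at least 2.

Run the Euclidean algorithm, recording each quotient:
⌊-185/614⌋ = -1, remainder 429
⌊614/429⌋ = 1, remainder 185
⌊429/185⌋ = 2, remainder 59
⌊185/59⌋ = 3, remainder 8
⌊59/8⌋ = 7, remainder 3
⌊8/3⌋ = 2, remainder 2
⌊3/2⌋ = 1, remainder 1
⌊2/1⌋ = 2, remainder 0

[-1; 1, 2, 3, 7, 2, 1, 2]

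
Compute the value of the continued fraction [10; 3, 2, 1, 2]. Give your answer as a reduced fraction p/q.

278/27

Use the convergent recurrence hₖ = aₖ·hₖ₋₁ + hₖ₋₂ (and likewise for the denominators kₖ):
a_0 = 10: 10/1
a_1 = 3: 31/3
a_2 = 2: 72/7
a_3 = 1: 103/10
a_4 = 2: 278/27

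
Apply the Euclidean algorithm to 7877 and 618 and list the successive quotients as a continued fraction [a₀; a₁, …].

Repeatedly divide and take the remainder:
7877 = 12·618 + 461, so a_0 = 12
618 = 1·461 + 157, so a_1 = 1
461 = 2·157 + 147, so a_2 = 2
157 = 1·147 + 10, so a_3 = 1
147 = 14·10 + 7, so a_4 = 14
10 = 1·7 + 3, so a_5 = 1
7 = 2·3 + 1, so a_6 = 2
3 = 3·1 + 0, so a_7 = 3

[12; 1, 2, 1, 14, 1, 2, 3]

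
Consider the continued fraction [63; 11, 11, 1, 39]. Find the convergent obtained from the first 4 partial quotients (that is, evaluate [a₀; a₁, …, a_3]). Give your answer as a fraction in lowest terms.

Start with 1.
11 + 1/(1/1) = 11 + 1/1 = 12/1
11 + 1/(12/1) = 11 + 1/12 = 133/12
63 + 1/(133/12) = 63 + 12/133 = 8391/133

8391/133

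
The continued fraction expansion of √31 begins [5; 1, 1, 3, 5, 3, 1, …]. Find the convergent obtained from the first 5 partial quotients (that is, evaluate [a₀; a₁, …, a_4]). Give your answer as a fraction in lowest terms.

Work from the innermost term outward:
Start with 5.
3 + 1/(5/1) = 3 + 1/5 = 16/5
1 + 1/(16/5) = 1 + 5/16 = 21/16
1 + 1/(21/16) = 1 + 16/21 = 37/21
5 + 1/(37/21) = 5 + 21/37 = 206/37

206/37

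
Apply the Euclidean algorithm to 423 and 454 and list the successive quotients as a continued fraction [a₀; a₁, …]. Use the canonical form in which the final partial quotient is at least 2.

⌊423/454⌋ = 0, remainder 423
⌊454/423⌋ = 1, remainder 31
⌊423/31⌋ = 13, remainder 20
⌊31/20⌋ = 1, remainder 11
⌊20/11⌋ = 1, remainder 9
⌊11/9⌋ = 1, remainder 2
⌊9/2⌋ = 4, remainder 1
⌊2/1⌋ = 2, remainder 0

[0; 1, 13, 1, 1, 1, 4, 2]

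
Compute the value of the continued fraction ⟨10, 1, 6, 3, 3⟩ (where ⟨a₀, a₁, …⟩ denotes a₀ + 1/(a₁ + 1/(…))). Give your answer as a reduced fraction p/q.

Starting at the tail and folding back:
Start with 3.
3 + 1/(3/1) = 3 + 1/3 = 10/3
6 + 1/(10/3) = 6 + 3/10 = 63/10
1 + 1/(63/10) = 1 + 10/63 = 73/63
10 + 1/(73/63) = 10 + 63/73 = 793/73

793/73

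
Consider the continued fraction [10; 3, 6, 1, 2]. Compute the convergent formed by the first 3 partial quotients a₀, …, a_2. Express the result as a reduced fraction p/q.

196/19

Start with 6.
3 + 1/(6/1) = 3 + 1/6 = 19/6
10 + 1/(19/6) = 10 + 6/19 = 196/19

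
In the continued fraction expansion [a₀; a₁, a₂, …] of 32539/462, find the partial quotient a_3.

⌊32539/462⌋ = 70, remainder 199
⌊462/199⌋ = 2, remainder 64
⌊199/64⌋ = 3, remainder 7
⌊64/7⌋ = 9, remainder 1

9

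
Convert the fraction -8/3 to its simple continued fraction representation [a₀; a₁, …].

⌊-8/3⌋ = -3, remainder 1
⌊3/1⌋ = 3, remainder 0

[-3; 3]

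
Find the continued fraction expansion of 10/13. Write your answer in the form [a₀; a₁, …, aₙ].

[0; 1, 3, 3]

10 = 0·13 + 10, so a_0 = 0
13 = 1·10 + 3, so a_1 = 1
10 = 3·3 + 1, so a_2 = 3
3 = 3·1 + 0, so a_3 = 3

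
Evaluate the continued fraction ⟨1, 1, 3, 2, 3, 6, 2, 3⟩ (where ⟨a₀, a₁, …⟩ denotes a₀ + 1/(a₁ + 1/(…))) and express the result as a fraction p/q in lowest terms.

Use the convergent recurrence hₖ = aₖ·hₖ₋₁ + hₖ₋₂ (and likewise for the denominators kₖ):
a_0 = 1: 1/1
a_1 = 1: 2/1
a_2 = 3: 7/4
a_3 = 2: 16/9
a_4 = 3: 55/31
a_5 = 6: 346/195
a_6 = 2: 747/421
a_7 = 3: 2587/1458

2587/1458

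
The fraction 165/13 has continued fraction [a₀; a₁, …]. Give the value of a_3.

165 ÷ 13 → quotient 12, remainder 9
13 ÷ 9 → quotient 1, remainder 4
9 ÷ 4 → quotient 2, remainder 1
4 ÷ 1 → quotient 4, remainder 0

4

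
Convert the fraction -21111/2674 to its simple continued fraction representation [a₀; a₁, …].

[-8; 9, 1, 1, 15, 9]

Repeatedly divide and take the remainder:
⌊-21111/2674⌋ = -8, remainder 281
⌊2674/281⌋ = 9, remainder 145
⌊281/145⌋ = 1, remainder 136
⌊145/136⌋ = 1, remainder 9
⌊136/9⌋ = 15, remainder 1
⌊9/1⌋ = 9, remainder 0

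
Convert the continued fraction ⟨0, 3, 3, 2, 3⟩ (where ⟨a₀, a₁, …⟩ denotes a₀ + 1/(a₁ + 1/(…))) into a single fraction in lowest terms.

Starting at the tail and folding back:
Start with 3.
2 + 1/(3/1) = 2 + 1/3 = 7/3
3 + 1/(7/3) = 3 + 3/7 = 24/7
3 + 1/(24/7) = 3 + 7/24 = 79/24
0 + 1/(79/24) = 0 + 24/79 = 24/79

24/79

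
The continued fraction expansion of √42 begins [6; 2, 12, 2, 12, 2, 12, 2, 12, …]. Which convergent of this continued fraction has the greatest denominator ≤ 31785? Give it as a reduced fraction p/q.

109194/16849

a_0 = 6: 6/1  (≤ bound)
a_1 = 2: 13/2  (≤ bound)
a_2 = 12: 162/25  (≤ bound)
a_3 = 2: 337/52  (≤ bound)
a_4 = 12: 4206/649  (≤ bound)
a_5 = 2: 8749/1350  (≤ bound)
a_6 = 12: 109194/16849  (≤ bound)
a_7 = 2: 227137/35048  (> 31785, stop)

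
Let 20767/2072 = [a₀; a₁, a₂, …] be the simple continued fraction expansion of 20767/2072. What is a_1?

Repeatedly divide and take the remainder:
20767 ÷ 2072 → quotient 10, remainder 47
2072 ÷ 47 → quotient 44, remainder 4

44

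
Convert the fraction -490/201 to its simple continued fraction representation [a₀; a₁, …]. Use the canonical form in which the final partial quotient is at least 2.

[-3; 1, 1, 3, 1, 1, 12]

-490 ÷ 201 → quotient -3, remainder 113
201 ÷ 113 → quotient 1, remainder 88
113 ÷ 88 → quotient 1, remainder 25
88 ÷ 25 → quotient 3, remainder 13
25 ÷ 13 → quotient 1, remainder 12
13 ÷ 12 → quotient 1, remainder 1
12 ÷ 1 → quotient 12, remainder 0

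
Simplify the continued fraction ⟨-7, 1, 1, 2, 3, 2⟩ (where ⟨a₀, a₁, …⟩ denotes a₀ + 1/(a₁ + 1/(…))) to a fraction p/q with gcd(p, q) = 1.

-250/39

a_0 = -7: -7/1
a_1 = 1: -6/1
a_2 = 1: -13/2
a_3 = 2: -32/5
a_4 = 3: -109/17
a_5 = 2: -250/39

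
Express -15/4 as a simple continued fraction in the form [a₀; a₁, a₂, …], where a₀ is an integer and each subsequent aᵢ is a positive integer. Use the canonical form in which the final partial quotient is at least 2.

Repeatedly divide and take the remainder:
-15 = -4·4 + 1, so a_0 = -4
4 = 4·1 + 0, so a_1 = 4

[-4; 4]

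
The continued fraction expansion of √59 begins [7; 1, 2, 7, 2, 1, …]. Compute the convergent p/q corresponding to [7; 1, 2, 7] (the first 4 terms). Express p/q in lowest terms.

a_0 = 7: 7/1
a_1 = 1: 8/1
a_2 = 2: 23/3
a_3 = 7: 169/22

169/22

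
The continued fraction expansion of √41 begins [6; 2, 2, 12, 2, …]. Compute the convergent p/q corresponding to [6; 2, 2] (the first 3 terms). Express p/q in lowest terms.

a_0 = 6: 6/1
a_1 = 2: 13/2
a_2 = 2: 32/5

32/5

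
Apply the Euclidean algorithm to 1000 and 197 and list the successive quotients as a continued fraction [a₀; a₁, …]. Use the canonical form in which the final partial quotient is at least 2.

[5; 13, 7, 2]

1000 = 5·197 + 15, so a_0 = 5
197 = 13·15 + 2, so a_1 = 13
15 = 7·2 + 1, so a_2 = 7
2 = 2·1 + 0, so a_3 = 2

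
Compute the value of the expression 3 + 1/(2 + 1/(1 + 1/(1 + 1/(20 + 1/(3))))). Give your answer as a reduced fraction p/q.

Start with 3.
20 + 1/(3/1) = 20 + 1/3 = 61/3
1 + 1/(61/3) = 1 + 3/61 = 64/61
1 + 1/(64/61) = 1 + 61/64 = 125/64
2 + 1/(125/64) = 2 + 64/125 = 314/125
3 + 1/(314/125) = 3 + 125/314 = 1067/314

1067/314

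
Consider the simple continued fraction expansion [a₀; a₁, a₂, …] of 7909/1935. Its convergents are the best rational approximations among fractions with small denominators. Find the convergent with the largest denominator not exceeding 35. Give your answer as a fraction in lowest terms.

a_0 = 4: 4/1  (≤ bound)
a_1 = 11: 45/11  (≤ bound)
a_2 = 2: 94/23  (≤ bound)
a_3 = 4: 421/103  (> 35, stop)

94/23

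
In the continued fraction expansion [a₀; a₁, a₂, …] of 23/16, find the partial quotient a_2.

23 ÷ 16 → quotient 1, remainder 7
16 ÷ 7 → quotient 2, remainder 2
7 ÷ 2 → quotient 3, remainder 1

3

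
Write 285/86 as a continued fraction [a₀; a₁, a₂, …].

285 ÷ 86 → quotient 3, remainder 27
86 ÷ 27 → quotient 3, remainder 5
27 ÷ 5 → quotient 5, remainder 2
5 ÷ 2 → quotient 2, remainder 1
2 ÷ 1 → quotient 2, remainder 0

[3; 3, 5, 2, 2]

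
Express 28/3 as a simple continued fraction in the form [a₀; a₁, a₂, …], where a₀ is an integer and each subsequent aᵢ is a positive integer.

Repeatedly divide and take the remainder:
⌊28/3⌋ = 9, remainder 1
⌊3/1⌋ = 3, remainder 0

[9; 3]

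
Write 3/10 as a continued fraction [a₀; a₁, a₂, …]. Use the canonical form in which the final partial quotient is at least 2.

[0; 3, 3]

Repeatedly divide and take the remainder:
⌊3/10⌋ = 0, remainder 3
⌊10/3⌋ = 3, remainder 1
⌊3/1⌋ = 3, remainder 0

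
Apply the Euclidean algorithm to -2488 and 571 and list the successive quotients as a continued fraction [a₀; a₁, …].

-2488 = -5·571 + 367, so a_0 = -5
571 = 1·367 + 204, so a_1 = 1
367 = 1·204 + 163, so a_2 = 1
204 = 1·163 + 41, so a_3 = 1
163 = 3·41 + 40, so a_4 = 3
41 = 1·40 + 1, so a_5 = 1
40 = 40·1 + 0, so a_6 = 40

[-5; 1, 1, 1, 3, 1, 40]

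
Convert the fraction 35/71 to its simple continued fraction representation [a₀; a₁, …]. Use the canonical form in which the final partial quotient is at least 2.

⌊35/71⌋ = 0, remainder 35
⌊71/35⌋ = 2, remainder 1
⌊35/1⌋ = 35, remainder 0

[0; 2, 35]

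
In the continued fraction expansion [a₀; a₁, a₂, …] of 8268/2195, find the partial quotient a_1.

1

8268 = 3·2195 + 1683, so a_0 = 3
2195 = 1·1683 + 512, so a_1 = 1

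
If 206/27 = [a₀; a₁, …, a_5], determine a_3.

⌊206/27⌋ = 7, remainder 17
⌊27/17⌋ = 1, remainder 10
⌊17/10⌋ = 1, remainder 7
⌊10/7⌋ = 1, remainder 3

1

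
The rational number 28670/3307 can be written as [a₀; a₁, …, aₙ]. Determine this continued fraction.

28670 ÷ 3307 → quotient 8, remainder 2214
3307 ÷ 2214 → quotient 1, remainder 1093
2214 ÷ 1093 → quotient 2, remainder 28
1093 ÷ 28 → quotient 39, remainder 1
28 ÷ 1 → quotient 28, remainder 0

[8; 1, 2, 39, 28]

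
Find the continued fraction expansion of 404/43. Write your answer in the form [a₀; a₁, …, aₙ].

[9; 2, 1, 1, 8]

⌊404/43⌋ = 9, remainder 17
⌊43/17⌋ = 2, remainder 9
⌊17/9⌋ = 1, remainder 8
⌊9/8⌋ = 1, remainder 1
⌊8/1⌋ = 8, remainder 0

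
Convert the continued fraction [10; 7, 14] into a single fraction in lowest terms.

1004/99

a_0 = 10: 10/1
a_1 = 7: 71/7
a_2 = 14: 1004/99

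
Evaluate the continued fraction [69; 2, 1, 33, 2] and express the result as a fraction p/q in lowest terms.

Start with 2.
33 + 1/(2/1) = 33 + 1/2 = 67/2
1 + 1/(67/2) = 1 + 2/67 = 69/67
2 + 1/(69/67) = 2 + 67/69 = 205/69
69 + 1/(205/69) = 69 + 69/205 = 14214/205

14214/205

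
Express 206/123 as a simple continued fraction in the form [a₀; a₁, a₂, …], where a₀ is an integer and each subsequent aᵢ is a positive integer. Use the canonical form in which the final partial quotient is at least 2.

206 ÷ 123 → quotient 1, remainder 83
123 ÷ 83 → quotient 1, remainder 40
83 ÷ 40 → quotient 2, remainder 3
40 ÷ 3 → quotient 13, remainder 1
3 ÷ 1 → quotient 3, remainder 0

[1; 1, 2, 13, 3]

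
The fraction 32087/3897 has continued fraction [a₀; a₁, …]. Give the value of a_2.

Apply division with remainder until the remainder is 0:
32087 ÷ 3897 → quotient 8, remainder 911
3897 ÷ 911 → quotient 4, remainder 253
911 ÷ 253 → quotient 3, remainder 152

3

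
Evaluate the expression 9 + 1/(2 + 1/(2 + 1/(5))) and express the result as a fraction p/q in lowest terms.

254/27

Collapse the nested fraction from the inside out:
Start with 5.
2 + 1/(5/1) = 2 + 1/5 = 11/5
2 + 1/(11/5) = 2 + 5/11 = 27/11
9 + 1/(27/11) = 9 + 11/27 = 254/27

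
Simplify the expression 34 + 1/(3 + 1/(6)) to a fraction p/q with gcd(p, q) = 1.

a_0 = 34: 34/1
a_1 = 3: 103/3
a_2 = 6: 652/19

652/19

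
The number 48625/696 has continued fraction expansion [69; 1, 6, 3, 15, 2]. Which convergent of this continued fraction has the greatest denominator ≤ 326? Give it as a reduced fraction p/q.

List convergents until the denominator exceeds the bound:
a_0 = 69: 69/1  (≤ bound)
a_1 = 1: 70/1  (≤ bound)
a_2 = 6: 489/7  (≤ bound)
a_3 = 3: 1537/22  (≤ bound)
a_4 = 15: 23544/337  (> 326, stop)

1537/22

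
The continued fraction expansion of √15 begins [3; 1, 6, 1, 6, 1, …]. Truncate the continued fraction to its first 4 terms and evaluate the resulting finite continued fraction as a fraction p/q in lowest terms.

31/8

Use the convergent recurrence hₖ = aₖ·hₖ₋₁ + hₖ₋₂ (and likewise for the denominators kₖ):
a_0 = 3: 3/1
a_1 = 1: 4/1
a_2 = 6: 27/7
a_3 = 1: 31/8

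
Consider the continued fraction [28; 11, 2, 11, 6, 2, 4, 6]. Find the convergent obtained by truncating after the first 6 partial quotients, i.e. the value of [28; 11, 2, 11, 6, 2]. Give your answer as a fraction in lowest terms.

Start with 2.
6 + 1/(2/1) = 6 + 1/2 = 13/2
11 + 1/(13/2) = 11 + 2/13 = 145/13
2 + 1/(145/13) = 2 + 13/145 = 303/145
11 + 1/(303/145) = 11 + 145/303 = 3478/303
28 + 1/(3478/303) = 28 + 303/3478 = 97687/3478

97687/3478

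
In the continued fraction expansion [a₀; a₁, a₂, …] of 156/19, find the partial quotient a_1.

4

156 = 8·19 + 4, so a_0 = 8
19 = 4·4 + 3, so a_1 = 4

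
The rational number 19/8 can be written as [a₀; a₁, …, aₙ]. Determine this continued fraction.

19 ÷ 8 → quotient 2, remainder 3
8 ÷ 3 → quotient 2, remainder 2
3 ÷ 2 → quotient 1, remainder 1
2 ÷ 1 → quotient 2, remainder 0

[2; 2, 1, 2]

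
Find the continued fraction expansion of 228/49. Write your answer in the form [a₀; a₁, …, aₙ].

[4; 1, 1, 1, 7, 2]

228 ÷ 49 → quotient 4, remainder 32
49 ÷ 32 → quotient 1, remainder 17
32 ÷ 17 → quotient 1, remainder 15
17 ÷ 15 → quotient 1, remainder 2
15 ÷ 2 → quotient 7, remainder 1
2 ÷ 1 → quotient 2, remainder 0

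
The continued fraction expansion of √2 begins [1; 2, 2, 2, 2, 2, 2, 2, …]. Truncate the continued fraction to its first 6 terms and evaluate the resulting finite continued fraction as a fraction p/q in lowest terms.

Start with 2.
2 + 1/(2/1) = 2 + 1/2 = 5/2
2 + 1/(5/2) = 2 + 2/5 = 12/5
2 + 1/(12/5) = 2 + 5/12 = 29/12
2 + 1/(29/12) = 2 + 12/29 = 70/29
1 + 1/(70/29) = 1 + 29/70 = 99/70

99/70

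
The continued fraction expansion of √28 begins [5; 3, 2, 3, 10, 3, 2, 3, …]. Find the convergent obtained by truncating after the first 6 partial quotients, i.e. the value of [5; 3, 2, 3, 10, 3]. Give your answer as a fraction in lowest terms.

4048/765

Use the convergent recurrence hₖ = aₖ·hₖ₋₁ + hₖ₋₂ (and likewise for the denominators kₖ):
a_0 = 5: 5/1
a_1 = 3: 16/3
a_2 = 2: 37/7
a_3 = 3: 127/24
a_4 = 10: 1307/247
a_5 = 3: 4048/765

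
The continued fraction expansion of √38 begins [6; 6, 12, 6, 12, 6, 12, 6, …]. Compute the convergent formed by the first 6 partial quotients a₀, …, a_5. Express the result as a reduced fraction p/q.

202501/32850

Compute successive convergents:
a_0 = 6: 6/1
a_1 = 6: 37/6
a_2 = 12: 450/73
a_3 = 6: 2737/444
a_4 = 12: 33294/5401
a_5 = 6: 202501/32850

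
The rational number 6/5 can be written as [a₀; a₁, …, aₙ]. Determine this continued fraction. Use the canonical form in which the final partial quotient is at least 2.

6 ÷ 5 → quotient 1, remainder 1
5 ÷ 1 → quotient 5, remainder 0

[1; 5]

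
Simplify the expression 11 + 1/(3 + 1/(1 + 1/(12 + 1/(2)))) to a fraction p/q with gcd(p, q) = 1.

1193/106

a_0 = 11: 11/1
a_1 = 3: 34/3
a_2 = 1: 45/4
a_3 = 12: 574/51
a_4 = 2: 1193/106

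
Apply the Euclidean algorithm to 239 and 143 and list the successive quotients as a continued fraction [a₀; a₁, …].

Repeatedly divide and take the remainder:
239 ÷ 143 → quotient 1, remainder 96
143 ÷ 96 → quotient 1, remainder 47
96 ÷ 47 → quotient 2, remainder 2
47 ÷ 2 → quotient 23, remainder 1
2 ÷ 1 → quotient 2, remainder 0

[1; 1, 2, 23, 2]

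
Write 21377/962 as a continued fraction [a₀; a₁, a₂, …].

Run the Euclidean algorithm, recording each quotient:
21377 = 22·962 + 213, so a_0 = 22
962 = 4·213 + 110, so a_1 = 4
213 = 1·110 + 103, so a_2 = 1
110 = 1·103 + 7, so a_3 = 1
103 = 14·7 + 5, so a_4 = 14
7 = 1·5 + 2, so a_5 = 1
5 = 2·2 + 1, so a_6 = 2
2 = 2·1 + 0, so a_7 = 2

[22; 4, 1, 1, 14, 1, 2, 2]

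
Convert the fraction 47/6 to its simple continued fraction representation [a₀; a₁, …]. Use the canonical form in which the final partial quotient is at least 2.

[7; 1, 5]

Repeatedly divide and take the remainder:
⌊47/6⌋ = 7, remainder 5
⌊6/5⌋ = 1, remainder 1
⌊5/1⌋ = 5, remainder 0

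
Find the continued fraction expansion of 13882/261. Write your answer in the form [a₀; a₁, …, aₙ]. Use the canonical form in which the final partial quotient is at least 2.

Run the Euclidean algorithm, recording each quotient:
13882 = 53·261 + 49, so a_0 = 53
261 = 5·49 + 16, so a_1 = 5
49 = 3·16 + 1, so a_2 = 3
16 = 16·1 + 0, so a_3 = 16

[53; 5, 3, 16]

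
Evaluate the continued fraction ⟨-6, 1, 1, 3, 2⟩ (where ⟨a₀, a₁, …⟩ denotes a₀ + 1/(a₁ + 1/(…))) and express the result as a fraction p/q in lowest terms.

Starting at the tail and folding back:
Start with 2.
3 + 1/(2/1) = 3 + 1/2 = 7/2
1 + 1/(7/2) = 1 + 2/7 = 9/7
1 + 1/(9/7) = 1 + 7/9 = 16/9
-6 + 1/(16/9) = -6 + 9/16 = -87/16

-87/16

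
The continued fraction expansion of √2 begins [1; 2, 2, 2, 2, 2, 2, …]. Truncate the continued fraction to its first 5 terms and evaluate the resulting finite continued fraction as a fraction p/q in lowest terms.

41/29

Collapse the nested fraction from the inside out:
Start with 2.
2 + 1/(2/1) = 2 + 1/2 = 5/2
2 + 1/(5/2) = 2 + 2/5 = 12/5
2 + 1/(12/5) = 2 + 5/12 = 29/12
1 + 1/(29/12) = 1 + 12/29 = 41/29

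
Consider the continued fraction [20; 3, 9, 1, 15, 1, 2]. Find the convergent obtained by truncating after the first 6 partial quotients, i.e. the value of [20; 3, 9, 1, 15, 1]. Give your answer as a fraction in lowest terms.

10649/524

Use the convergent recurrence hₖ = aₖ·hₖ₋₁ + hₖ₋₂ (and likewise for the denominators kₖ):
a_0 = 20: 20/1
a_1 = 3: 61/3
a_2 = 9: 569/28
a_3 = 1: 630/31
a_4 = 15: 10019/493
a_5 = 1: 10649/524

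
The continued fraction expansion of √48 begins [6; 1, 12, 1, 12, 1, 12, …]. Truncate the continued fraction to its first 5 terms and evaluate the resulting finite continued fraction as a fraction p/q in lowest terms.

1254/181

Collapse the nested fraction from the inside out:
Start with 12.
1 + 1/(12/1) = 1 + 1/12 = 13/12
12 + 1/(13/12) = 12 + 12/13 = 168/13
1 + 1/(168/13) = 1 + 13/168 = 181/168
6 + 1/(181/168) = 6 + 168/181 = 1254/181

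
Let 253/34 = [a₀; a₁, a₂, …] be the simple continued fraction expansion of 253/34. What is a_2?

3

253 = 7·34 + 15, so a_0 = 7
34 = 2·15 + 4, so a_1 = 2
15 = 3·4 + 3, so a_2 = 3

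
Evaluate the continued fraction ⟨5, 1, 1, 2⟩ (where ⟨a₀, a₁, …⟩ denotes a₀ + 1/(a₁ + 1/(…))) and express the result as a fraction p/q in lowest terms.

28/5

a_0 = 5: 5/1
a_1 = 1: 6/1
a_2 = 1: 11/2
a_3 = 2: 28/5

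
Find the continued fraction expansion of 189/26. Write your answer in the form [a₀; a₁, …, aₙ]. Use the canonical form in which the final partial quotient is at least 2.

⌊189/26⌋ = 7, remainder 7
⌊26/7⌋ = 3, remainder 5
⌊7/5⌋ = 1, remainder 2
⌊5/2⌋ = 2, remainder 1
⌊2/1⌋ = 2, remainder 0

[7; 3, 1, 2, 2]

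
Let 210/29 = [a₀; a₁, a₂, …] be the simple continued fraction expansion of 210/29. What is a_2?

210 ÷ 29 → quotient 7, remainder 7
29 ÷ 7 → quotient 4, remainder 1
7 ÷ 1 → quotient 7, remainder 0

7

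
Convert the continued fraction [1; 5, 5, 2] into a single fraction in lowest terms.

68/57

Use the convergent recurrence hₖ = aₖ·hₖ₋₁ + hₖ₋₂ (and likewise for the denominators kₖ):
a_0 = 1: 1/1
a_1 = 5: 6/5
a_2 = 5: 31/26
a_3 = 2: 68/57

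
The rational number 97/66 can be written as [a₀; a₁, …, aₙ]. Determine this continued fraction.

[1; 2, 7, 1, 3]

Apply division with remainder until the remainder is 0:
97 = 1·66 + 31, so a_0 = 1
66 = 2·31 + 4, so a_1 = 2
31 = 7·4 + 3, so a_2 = 7
4 = 1·3 + 1, so a_3 = 1
3 = 3·1 + 0, so a_4 = 3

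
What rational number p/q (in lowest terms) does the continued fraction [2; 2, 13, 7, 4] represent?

Build up convergents one term at a time:
a_0 = 2: 2/1
a_1 = 2: 5/2
a_2 = 13: 67/27
a_3 = 7: 474/191
a_4 = 4: 1963/791

1963/791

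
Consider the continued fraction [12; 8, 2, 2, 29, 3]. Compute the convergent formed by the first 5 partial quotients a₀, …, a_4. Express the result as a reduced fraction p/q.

14967/1235

a_0 = 12: 12/1
a_1 = 8: 97/8
a_2 = 2: 206/17
a_3 = 2: 509/42
a_4 = 29: 14967/1235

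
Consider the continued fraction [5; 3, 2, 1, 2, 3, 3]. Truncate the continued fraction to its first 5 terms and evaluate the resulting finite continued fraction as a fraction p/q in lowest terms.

143/27

Starting at the tail and folding back:
Start with 2.
1 + 1/(2/1) = 1 + 1/2 = 3/2
2 + 1/(3/2) = 2 + 2/3 = 8/3
3 + 1/(8/3) = 3 + 3/8 = 27/8
5 + 1/(27/8) = 5 + 8/27 = 143/27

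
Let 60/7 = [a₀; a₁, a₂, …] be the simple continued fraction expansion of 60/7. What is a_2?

⌊60/7⌋ = 8, remainder 4
⌊7/4⌋ = 1, remainder 3
⌊4/3⌋ = 1, remainder 1

1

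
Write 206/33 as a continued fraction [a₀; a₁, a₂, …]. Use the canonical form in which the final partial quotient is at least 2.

[6; 4, 8]

206 ÷ 33 → quotient 6, remainder 8
33 ÷ 8 → quotient 4, remainder 1
8 ÷ 1 → quotient 8, remainder 0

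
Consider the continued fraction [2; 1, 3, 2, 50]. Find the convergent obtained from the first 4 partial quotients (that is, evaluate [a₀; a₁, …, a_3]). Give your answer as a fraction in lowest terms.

Compute successive convergents:
a_0 = 2: 2/1
a_1 = 1: 3/1
a_2 = 3: 11/4
a_3 = 2: 25/9

25/9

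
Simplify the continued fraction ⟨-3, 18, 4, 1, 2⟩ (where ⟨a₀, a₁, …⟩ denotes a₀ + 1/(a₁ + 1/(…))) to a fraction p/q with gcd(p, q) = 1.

Start with 2.
1 + 1/(2/1) = 1 + 1/2 = 3/2
4 + 1/(3/2) = 4 + 2/3 = 14/3
18 + 1/(14/3) = 18 + 3/14 = 255/14
-3 + 1/(255/14) = -3 + 14/255 = -751/255

-751/255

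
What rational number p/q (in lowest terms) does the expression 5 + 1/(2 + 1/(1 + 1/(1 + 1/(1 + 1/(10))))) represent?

457/85

Use the convergent recurrence hₖ = aₖ·hₖ₋₁ + hₖ₋₂ (and likewise for the denominators kₖ):
a_0 = 5: 5/1
a_1 = 2: 11/2
a_2 = 1: 16/3
a_3 = 1: 27/5
a_4 = 1: 43/8
a_5 = 10: 457/85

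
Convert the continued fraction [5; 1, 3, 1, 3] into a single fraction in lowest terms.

a_0 = 5: 5/1
a_1 = 1: 6/1
a_2 = 3: 23/4
a_3 = 1: 29/5
a_4 = 3: 110/19

110/19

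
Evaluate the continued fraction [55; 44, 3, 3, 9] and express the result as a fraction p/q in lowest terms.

a_0 = 55: 55/1
a_1 = 44: 2421/44
a_2 = 3: 7318/133
a_3 = 3: 24375/443
a_4 = 9: 226693/4120

226693/4120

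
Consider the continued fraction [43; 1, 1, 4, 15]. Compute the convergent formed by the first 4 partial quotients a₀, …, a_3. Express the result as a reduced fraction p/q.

a_0 = 43: 43/1
a_1 = 1: 44/1
a_2 = 1: 87/2
a_3 = 4: 392/9

392/9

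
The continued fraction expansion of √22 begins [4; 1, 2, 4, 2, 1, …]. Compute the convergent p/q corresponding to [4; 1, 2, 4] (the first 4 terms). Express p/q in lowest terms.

61/13

Compute successive convergents:
a_0 = 4: 4/1
a_1 = 1: 5/1
a_2 = 2: 14/3
a_3 = 4: 61/13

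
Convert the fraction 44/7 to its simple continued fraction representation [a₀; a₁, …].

[6; 3, 2]

Run the Euclidean algorithm, recording each quotient:
44 = 6·7 + 2, so a_0 = 6
7 = 3·2 + 1, so a_1 = 3
2 = 2·1 + 0, so a_2 = 2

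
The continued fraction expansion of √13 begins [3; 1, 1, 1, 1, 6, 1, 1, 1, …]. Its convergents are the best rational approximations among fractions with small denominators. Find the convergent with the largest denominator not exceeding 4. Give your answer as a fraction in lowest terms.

11/3

List convergents until the denominator exceeds the bound:
a_0 = 3: 3/1  (≤ bound)
a_1 = 1: 4/1  (≤ bound)
a_2 = 1: 7/2  (≤ bound)
a_3 = 1: 11/3  (≤ bound)
a_4 = 1: 18/5  (> 4, stop)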